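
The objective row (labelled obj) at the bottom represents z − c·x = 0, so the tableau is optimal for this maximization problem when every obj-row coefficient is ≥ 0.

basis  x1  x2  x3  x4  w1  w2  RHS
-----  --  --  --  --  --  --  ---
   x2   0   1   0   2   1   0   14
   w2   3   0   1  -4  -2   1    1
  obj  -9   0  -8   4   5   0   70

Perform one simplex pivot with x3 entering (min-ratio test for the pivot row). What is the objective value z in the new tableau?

Ratio test on column x3 — row 1: entry 0 ≤ 0; row 2: 1/1 = 1. Minimum is 1 at row 2 (w2 leaves); pivot element 1.
Pivot on row 2; the obj-row RHS becomes 70 − (-8)·1 = 78.

78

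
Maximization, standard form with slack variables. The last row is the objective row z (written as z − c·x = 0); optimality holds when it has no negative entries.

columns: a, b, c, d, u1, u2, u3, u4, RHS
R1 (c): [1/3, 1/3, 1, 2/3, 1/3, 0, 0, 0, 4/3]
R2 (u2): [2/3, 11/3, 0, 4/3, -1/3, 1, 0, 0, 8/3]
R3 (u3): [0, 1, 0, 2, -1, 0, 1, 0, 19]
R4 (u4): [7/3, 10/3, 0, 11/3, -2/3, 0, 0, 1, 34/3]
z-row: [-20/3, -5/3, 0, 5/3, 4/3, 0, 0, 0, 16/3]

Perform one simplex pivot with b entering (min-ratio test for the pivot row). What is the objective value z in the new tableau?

Ratio test on column b — row 1: (4/3)/(1/3) = 4; row 2: (8/3)/(11/3) = 8/11; row 3: 19/1 = 19; row 4: (34/3)/(10/3) = 17/5. Minimum is 8/11 at row 2 (u2 leaves); pivot element 11/3.
Pivot on row 2; the z-row RHS becomes 16/3 − (-5/3)·(8/11) = 72/11.

72/11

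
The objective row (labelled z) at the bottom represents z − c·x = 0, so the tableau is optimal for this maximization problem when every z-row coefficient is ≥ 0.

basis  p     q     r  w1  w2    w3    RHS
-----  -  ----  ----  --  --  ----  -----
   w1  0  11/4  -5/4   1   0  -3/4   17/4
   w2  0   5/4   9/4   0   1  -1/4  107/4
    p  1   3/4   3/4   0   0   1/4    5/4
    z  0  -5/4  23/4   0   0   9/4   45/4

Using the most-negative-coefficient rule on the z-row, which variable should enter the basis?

q

Negative z-row entries: q: -5/4.
The most negative is -5/4 in column q, so q enters.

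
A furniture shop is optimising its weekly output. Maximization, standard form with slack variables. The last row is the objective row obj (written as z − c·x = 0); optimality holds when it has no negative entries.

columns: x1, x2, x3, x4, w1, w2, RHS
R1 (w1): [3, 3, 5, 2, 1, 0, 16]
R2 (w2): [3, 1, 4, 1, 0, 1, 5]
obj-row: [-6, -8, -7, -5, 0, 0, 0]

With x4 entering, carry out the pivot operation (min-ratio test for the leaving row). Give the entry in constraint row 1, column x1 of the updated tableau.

Ratio test on column x4 — row 1: 16/2 = 8; row 2: 5/1 = 5. Minimum is 5 at row 2 (w2 leaves); pivot element 1.
Divide row 2 by 1; eliminate column x4 from the other rows.
Row 1 update in column x1: 3 − 2·3 = -3.

-3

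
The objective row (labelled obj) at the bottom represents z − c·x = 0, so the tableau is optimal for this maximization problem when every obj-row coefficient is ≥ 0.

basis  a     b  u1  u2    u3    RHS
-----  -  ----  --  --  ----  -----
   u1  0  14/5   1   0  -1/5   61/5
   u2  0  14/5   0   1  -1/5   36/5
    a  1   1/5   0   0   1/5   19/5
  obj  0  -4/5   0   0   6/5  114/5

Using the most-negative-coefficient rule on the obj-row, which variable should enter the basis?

b

Negative obj-row entries: b: -4/5.
The most negative is -4/5 in column b, so b enters.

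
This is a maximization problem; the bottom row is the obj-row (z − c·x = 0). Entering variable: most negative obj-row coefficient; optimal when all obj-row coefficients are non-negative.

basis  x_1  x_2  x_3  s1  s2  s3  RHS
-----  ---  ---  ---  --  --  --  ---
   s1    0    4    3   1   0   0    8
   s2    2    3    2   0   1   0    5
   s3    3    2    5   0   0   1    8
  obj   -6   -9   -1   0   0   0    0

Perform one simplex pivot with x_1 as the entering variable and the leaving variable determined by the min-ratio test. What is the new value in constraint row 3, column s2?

-3/2

Ratio test on column x_1 — row 1: entry 0 ≤ 0; row 2: 5/2 = 5/2; row 3: 8/3 = 8/3. Minimum is 5/2 at row 2 (s2 leaves); pivot element 2.
Divide row 2 by 2; eliminate column x_1 from the other rows.
Row 3 update in column s2: 0 − 3·(1/2) = -3/2.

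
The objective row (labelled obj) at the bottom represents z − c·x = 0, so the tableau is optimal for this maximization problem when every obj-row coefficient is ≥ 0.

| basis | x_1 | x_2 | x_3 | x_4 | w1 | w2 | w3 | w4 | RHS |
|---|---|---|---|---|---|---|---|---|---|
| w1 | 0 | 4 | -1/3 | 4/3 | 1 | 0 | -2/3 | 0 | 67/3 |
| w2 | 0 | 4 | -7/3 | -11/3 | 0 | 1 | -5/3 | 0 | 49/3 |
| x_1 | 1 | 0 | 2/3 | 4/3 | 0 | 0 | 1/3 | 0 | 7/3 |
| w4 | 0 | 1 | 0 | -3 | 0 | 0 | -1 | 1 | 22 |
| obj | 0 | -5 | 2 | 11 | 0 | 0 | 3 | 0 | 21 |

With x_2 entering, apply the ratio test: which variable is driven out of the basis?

Column x_2 entries and ratios — w1: (67/3)/4 = 67/12; w2: (49/3)/4 = 49/12; x_1: 0 ≤ 0, skip; w4: 22/1 = 22.
Smallest ratio is 49/12 in the row of w2, so w2 leaves.

w2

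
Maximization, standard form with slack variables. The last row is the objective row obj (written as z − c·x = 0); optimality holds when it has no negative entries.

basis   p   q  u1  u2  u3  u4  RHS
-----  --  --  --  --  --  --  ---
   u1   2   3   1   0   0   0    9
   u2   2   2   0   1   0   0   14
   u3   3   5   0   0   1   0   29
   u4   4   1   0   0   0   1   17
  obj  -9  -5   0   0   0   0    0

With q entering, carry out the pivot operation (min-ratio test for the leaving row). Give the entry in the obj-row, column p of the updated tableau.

Ratio test on column q — row 1: 9/3 = 3; row 2: 14/2 = 7; row 3: 29/5 = 29/5; row 4: 17/1 = 17. Minimum is 3 at row 1 (u1 leaves); pivot element 3.
Divide row 1 by 3; eliminate column q from the other rows.
obj-row update in column p: -9 − (-5)·(2/3) = -17/3.

-17/3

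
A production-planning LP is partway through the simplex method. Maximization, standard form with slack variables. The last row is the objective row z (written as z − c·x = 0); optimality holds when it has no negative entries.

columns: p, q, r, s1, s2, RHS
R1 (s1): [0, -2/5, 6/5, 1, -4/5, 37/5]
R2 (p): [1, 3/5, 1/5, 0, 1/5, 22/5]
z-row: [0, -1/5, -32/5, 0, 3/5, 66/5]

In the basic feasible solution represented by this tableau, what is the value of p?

22/5

p is basic (row 2); its value is the RHS of that row, 22/5.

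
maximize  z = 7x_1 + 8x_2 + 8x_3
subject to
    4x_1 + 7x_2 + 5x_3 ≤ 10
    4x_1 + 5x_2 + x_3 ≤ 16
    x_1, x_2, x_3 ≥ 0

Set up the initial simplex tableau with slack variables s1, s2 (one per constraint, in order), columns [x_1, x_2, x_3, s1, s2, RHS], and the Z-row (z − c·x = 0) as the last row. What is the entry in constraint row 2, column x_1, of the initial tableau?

4

Constraint 2 has coefficient 4 on x_1.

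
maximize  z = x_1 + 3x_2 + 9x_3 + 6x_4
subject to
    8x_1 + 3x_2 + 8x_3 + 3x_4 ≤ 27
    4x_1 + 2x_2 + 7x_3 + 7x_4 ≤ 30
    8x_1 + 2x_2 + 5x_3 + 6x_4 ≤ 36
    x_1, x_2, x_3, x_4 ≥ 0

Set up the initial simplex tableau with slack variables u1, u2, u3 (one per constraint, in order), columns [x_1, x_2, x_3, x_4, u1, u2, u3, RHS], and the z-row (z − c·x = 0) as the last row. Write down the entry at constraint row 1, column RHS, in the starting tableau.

The RHS of constraint 1 is b_1 = 27.

27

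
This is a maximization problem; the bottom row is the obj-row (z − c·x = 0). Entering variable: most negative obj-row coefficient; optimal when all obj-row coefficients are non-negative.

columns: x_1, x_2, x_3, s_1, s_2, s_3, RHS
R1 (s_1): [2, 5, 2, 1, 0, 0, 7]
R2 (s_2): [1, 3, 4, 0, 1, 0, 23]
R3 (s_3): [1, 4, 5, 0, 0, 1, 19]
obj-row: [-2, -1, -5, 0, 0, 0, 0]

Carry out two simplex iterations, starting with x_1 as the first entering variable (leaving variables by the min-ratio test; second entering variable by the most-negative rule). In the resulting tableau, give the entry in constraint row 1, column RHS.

7/2

Ratio test on column x_1 — row 1: 7/2 = 7/2; row 2: 23/1 = 23; row 3: 19/1 = 19. Minimum is 7/2 at row 1 (s_1 leaves); pivot element 2.
Divide row 1 by 2; eliminate column x_1 from the other rows.
Second iteration: most negative obj-row entry is -3 in column x_3, so x_3 enters.
Ratio test on column x_3 — row 1: (7/2)/1 = 7/2; row 2: (39/2)/3 = 13/2; row 3: (31/2)/4 = 31/8. Minimum is 7/2 at row 1 (x_1 leaves); pivot element 1.
Divide row 1 by 1; eliminate column x_3 from the other rows.
After both pivots, the entry at constraint row 1, column RHS is 7/2.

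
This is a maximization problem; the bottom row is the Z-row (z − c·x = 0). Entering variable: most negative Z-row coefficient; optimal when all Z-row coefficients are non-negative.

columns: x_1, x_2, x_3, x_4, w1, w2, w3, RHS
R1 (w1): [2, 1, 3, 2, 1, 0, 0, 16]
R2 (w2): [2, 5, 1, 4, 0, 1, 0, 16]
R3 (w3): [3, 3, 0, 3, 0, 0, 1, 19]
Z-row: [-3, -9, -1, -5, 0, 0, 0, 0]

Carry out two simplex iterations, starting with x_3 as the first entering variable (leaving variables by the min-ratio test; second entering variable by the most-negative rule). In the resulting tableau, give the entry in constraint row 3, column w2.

Ratio test on column x_3 — row 1: 16/3 = 16/3; row 2: 16/1 = 16; row 3: entry 0 ≤ 0. Minimum is 16/3 at row 1 (w1 leaves); pivot element 3.
Divide row 1 by 3; eliminate column x_3 from the other rows.
Second iteration: most negative Z-row entry is -26/3 in column x_2, so x_2 enters.
Ratio test on column x_2 — row 1: (16/3)/(1/3) = 16; row 2: (32/3)/(14/3) = 16/7; row 3: 19/3 = 19/3. Minimum is 16/7 at row 2 (w2 leaves); pivot element 14/3.
Divide row 2 by 14/3; eliminate column x_2 from the other rows.
After both pivots, the entry at constraint row 3, column w2 is -9/14.

-9/14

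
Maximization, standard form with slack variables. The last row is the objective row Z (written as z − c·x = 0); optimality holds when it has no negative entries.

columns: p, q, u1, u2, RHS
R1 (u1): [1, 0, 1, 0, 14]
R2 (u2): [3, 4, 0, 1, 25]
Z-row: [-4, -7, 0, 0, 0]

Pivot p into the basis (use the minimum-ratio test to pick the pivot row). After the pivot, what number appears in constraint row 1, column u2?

Ratio test on column p — row 1: 14/1 = 14; row 2: 25/3 = 25/3. Minimum is 25/3 at row 2 (u2 leaves); pivot element 3.
Divide row 2 by 3; eliminate column p from the other rows.
Row 1 update in column u2: 0 − 1·(1/3) = -1/3.

-1/3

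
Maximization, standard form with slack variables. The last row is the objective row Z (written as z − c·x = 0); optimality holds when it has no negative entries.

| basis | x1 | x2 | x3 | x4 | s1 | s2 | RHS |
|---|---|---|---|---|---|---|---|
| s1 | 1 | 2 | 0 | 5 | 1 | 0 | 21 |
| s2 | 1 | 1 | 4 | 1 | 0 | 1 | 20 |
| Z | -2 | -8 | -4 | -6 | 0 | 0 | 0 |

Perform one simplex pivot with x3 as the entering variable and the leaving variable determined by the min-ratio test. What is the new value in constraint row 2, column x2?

Ratio test on column x3 — row 1: entry 0 ≤ 0; row 2: 20/4 = 5. Minimum is 5 at row 2 (s2 leaves); pivot element 4.
Divide row 2 by 4; eliminate column x3 from the other rows.
In the new row 2, the x2 entry is the old entry divided by the pivot: 1/4 = 1/4.

1/4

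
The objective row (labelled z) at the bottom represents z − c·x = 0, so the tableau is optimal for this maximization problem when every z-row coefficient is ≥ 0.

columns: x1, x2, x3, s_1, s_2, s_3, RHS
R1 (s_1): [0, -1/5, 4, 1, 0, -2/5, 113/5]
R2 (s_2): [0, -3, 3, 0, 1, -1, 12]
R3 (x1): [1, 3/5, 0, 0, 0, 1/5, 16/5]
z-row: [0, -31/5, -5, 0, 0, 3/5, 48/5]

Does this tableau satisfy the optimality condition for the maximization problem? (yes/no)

The z-row has a negative entry -31/5 in column x2, so it is not optimal.

no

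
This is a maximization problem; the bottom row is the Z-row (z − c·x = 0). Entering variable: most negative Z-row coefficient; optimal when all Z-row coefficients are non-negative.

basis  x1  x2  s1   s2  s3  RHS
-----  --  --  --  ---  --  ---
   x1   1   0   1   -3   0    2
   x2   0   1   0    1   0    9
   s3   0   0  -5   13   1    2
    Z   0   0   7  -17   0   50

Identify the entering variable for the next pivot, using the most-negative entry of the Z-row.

s2

Negative Z-row entries: s2: -17.
The most negative is -17 in column s2, so s2 enters.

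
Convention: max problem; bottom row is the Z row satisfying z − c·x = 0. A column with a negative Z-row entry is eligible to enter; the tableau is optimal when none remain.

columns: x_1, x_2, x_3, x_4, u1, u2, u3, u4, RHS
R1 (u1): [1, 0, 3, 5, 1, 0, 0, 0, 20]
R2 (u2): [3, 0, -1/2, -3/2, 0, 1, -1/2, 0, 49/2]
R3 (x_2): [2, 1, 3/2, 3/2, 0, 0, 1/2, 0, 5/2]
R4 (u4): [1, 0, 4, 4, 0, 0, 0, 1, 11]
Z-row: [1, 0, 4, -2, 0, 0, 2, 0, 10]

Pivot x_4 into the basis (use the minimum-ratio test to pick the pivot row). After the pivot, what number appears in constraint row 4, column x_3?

0

Ratio test on column x_4 — row 1: 20/5 = 4; row 2: entry -3/2 ≤ 0; row 3: (5/2)/(3/2) = 5/3; row 4: 11/4 = 11/4. Minimum is 5/3 at row 3 (x_2 leaves); pivot element 3/2.
Divide row 3 by 3/2; eliminate column x_4 from the other rows.
Row 4 update in column x_3: 4 − 4·1 = 0.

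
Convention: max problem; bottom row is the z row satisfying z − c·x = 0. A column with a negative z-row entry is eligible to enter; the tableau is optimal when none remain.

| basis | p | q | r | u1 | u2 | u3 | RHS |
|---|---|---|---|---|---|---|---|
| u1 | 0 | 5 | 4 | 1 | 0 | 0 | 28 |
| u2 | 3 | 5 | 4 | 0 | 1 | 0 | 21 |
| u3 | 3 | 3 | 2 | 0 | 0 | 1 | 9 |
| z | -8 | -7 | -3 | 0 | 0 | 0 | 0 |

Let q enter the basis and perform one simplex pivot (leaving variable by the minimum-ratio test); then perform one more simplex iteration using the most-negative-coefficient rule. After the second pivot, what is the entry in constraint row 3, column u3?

Ratio test on column q — row 1: 28/5 = 28/5; row 2: 21/5 = 21/5; row 3: 9/3 = 3. Minimum is 3 at row 3 (u3 leaves); pivot element 3.
Divide row 3 by 3; eliminate column q from the other rows.
Second iteration: most negative z-row entry is -1 in column p, so p enters.
Ratio test on column p — row 1: entry -5 ≤ 0; row 2: entry -2 ≤ 0; row 3: 3/1 = 3. Minimum is 3 at row 3 (q leaves); pivot element 1.
Divide row 3 by 1; eliminate column p from the other rows.
After both pivots, the entry at constraint row 3, column u3 is 1/3.

1/3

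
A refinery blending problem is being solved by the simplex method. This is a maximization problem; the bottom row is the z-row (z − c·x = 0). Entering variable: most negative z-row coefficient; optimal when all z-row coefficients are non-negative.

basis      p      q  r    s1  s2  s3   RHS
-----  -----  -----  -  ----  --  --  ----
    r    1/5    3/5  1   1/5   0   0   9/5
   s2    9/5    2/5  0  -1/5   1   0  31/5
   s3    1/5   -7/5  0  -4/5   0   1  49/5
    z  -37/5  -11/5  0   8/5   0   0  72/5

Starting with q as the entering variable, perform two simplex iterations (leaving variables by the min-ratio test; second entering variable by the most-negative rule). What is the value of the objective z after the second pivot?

Ratio test on column q — row 1: (9/5)/(3/5) = 3; row 2: (31/5)/(2/5) = 31/2; row 3: entry -7/5 ≤ 0. Minimum is 3 at row 1 (r leaves); pivot element 3/5.
Pivot on row 1; the z-row RHS becomes 72/5 − (-11/5)·3 = 21.
Next entering variable (most negative z-row entry -20/3): p.
Ratio test on column p — row 1: 3/(1/3) = 9; row 2: 5/(5/3) = 3; row 3: 14/(2/3) = 21. Minimum is 3 at row 2 (s2 leaves); pivot element 5/3.
After the second pivot the z-row RHS is 21 − (-20/3)·3 = 41.

41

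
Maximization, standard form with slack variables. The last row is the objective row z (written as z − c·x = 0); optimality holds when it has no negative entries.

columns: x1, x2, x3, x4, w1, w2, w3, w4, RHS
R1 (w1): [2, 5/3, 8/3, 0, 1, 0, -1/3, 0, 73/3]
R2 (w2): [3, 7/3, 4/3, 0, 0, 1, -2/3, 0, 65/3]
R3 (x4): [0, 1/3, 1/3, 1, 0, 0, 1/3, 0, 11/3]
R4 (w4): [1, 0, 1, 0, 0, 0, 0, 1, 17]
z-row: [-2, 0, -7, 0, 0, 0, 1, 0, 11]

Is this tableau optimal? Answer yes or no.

The z-row has a negative entry -7 in column x3, so it is not optimal.

no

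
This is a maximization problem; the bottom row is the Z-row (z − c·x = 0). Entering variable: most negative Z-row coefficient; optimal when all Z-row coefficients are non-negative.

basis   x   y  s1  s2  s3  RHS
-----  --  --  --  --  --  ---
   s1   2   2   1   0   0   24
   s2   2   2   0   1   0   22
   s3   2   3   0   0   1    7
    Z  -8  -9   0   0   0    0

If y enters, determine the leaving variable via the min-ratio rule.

s3

Column y entries and ratios — s1: 24/2 = 12; s2: 22/2 = 11; s3: 7/3 = 7/3.
Smallest ratio is 7/3 in the row of s3, so s3 leaves.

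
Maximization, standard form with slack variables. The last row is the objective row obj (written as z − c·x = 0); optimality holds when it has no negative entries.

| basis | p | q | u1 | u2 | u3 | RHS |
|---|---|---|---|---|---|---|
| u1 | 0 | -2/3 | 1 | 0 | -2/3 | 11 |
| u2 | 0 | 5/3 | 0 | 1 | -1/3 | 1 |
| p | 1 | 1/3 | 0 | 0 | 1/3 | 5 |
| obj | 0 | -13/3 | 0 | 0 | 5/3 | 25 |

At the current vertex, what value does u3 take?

u3 is not in the basis, so in the current basic feasible solution u3 = 0.

0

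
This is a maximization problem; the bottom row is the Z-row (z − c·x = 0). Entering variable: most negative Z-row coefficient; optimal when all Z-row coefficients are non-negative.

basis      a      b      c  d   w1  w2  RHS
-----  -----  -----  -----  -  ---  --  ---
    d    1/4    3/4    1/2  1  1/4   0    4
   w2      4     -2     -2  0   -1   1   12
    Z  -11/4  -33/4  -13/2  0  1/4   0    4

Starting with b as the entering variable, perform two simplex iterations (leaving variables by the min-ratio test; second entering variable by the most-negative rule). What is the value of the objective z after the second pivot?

Ratio test on column b — row 1: 4/(3/4) = 16/3; row 2: entry -2 ≤ 0. Minimum is 16/3 at row 1 (d leaves); pivot element 3/4.
Pivot on row 1; the Z-row RHS becomes 4 − (-33/4)·(16/3) = 48.
Next entering variable (most negative Z-row entry -1): c.
Ratio test on column c — row 1: (16/3)/(2/3) = 8; row 2: entry -2/3 ≤ 0. Minimum is 8 at row 1 (b leaves); pivot element 2/3.
After the second pivot the Z-row RHS is 48 − (-1)·8 = 56.

56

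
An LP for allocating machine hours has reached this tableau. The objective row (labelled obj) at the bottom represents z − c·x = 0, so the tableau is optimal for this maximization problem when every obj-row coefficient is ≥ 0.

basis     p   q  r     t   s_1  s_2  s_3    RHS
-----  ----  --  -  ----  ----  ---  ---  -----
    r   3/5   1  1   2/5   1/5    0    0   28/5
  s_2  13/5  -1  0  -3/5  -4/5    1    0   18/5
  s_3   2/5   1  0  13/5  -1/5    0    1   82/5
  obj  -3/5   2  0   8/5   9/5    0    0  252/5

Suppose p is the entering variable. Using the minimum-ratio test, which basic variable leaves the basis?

s_2

Column p entries and ratios — r: (28/5)/(3/5) = 28/3; s_2: (18/5)/(13/5) = 18/13; s_3: (82/5)/(2/5) = 41.
Smallest ratio is 18/13 in the row of s_2, so s_2 leaves.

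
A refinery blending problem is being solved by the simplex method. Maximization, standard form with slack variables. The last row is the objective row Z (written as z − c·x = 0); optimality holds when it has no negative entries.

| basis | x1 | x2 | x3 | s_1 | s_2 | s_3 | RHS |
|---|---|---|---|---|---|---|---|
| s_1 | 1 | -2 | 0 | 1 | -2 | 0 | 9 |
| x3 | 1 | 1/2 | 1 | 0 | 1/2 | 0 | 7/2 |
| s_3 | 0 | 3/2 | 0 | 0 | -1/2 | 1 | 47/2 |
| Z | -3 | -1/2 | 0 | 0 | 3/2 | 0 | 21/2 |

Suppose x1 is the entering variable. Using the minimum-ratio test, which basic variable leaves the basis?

x3

Column x1 entries and ratios — s_1: 9/1 = 9; x3: (7/2)/1 = 7/2; s_3: 0 ≤ 0, skip.
Smallest ratio is 7/2 in the row of x3, so x3 leaves.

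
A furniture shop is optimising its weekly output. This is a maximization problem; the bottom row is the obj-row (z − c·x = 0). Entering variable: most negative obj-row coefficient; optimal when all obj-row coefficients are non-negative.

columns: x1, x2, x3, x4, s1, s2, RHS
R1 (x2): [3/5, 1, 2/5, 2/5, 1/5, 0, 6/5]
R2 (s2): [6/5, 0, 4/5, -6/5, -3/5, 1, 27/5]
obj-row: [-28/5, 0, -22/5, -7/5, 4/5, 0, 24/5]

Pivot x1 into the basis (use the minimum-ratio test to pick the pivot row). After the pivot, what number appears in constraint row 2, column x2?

Ratio test on column x1 — row 1: (6/5)/(3/5) = 2; row 2: (27/5)/(6/5) = 9/2. Minimum is 2 at row 1 (x2 leaves); pivot element 3/5.
Divide row 1 by 3/5; eliminate column x1 from the other rows.
Row 2 update in column x2: 0 − (6/5)·(5/3) = -2.

-2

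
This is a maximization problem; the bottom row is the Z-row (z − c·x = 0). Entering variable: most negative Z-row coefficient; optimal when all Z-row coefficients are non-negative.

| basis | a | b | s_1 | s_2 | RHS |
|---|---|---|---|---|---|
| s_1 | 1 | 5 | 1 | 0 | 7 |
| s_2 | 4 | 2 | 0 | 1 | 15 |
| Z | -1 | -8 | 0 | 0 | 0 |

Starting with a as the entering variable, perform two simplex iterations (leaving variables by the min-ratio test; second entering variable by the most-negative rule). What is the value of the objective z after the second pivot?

55/6

Ratio test on column a — row 1: 7/1 = 7; row 2: 15/4 = 15/4. Minimum is 15/4 at row 2 (s_2 leaves); pivot element 4.
Pivot on row 2; the Z-row RHS becomes 0 − (-1)·(15/4) = 15/4.
Next entering variable (most negative Z-row entry -15/2): b.
Ratio test on column b — row 1: (13/4)/(9/2) = 13/18; row 2: (15/4)/(1/2) = 15/2. Minimum is 13/18 at row 1 (s_1 leaves); pivot element 9/2.
After the second pivot the Z-row RHS is 15/4 − (-15/2)·(13/18) = 55/6.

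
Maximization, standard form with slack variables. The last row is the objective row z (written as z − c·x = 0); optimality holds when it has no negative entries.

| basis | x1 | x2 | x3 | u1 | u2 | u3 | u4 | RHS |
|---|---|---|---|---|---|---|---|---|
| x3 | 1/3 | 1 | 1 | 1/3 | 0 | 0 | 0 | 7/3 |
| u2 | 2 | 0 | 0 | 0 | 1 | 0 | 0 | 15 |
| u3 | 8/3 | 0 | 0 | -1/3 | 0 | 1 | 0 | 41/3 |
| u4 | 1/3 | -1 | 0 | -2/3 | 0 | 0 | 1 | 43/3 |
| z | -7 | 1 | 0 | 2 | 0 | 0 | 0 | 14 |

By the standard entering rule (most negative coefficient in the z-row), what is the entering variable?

Negative z-row entries: x1: -7.
The most negative is -7 in column x1, so x1 enters.

x1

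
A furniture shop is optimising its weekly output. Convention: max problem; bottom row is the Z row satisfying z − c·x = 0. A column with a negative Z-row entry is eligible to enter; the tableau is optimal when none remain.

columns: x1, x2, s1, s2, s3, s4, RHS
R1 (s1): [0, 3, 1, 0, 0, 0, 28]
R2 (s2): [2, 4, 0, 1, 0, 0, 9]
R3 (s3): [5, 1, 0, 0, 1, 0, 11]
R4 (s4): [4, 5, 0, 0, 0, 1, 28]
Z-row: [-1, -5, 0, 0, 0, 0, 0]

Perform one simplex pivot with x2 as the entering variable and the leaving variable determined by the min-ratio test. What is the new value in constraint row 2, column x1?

Ratio test on column x2 — row 1: 28/3 = 28/3; row 2: 9/4 = 9/4; row 3: 11/1 = 11; row 4: 28/5 = 28/5. Minimum is 9/4 at row 2 (s2 leaves); pivot element 4.
Divide row 2 by 4; eliminate column x2 from the other rows.
In the new row 2, the x1 entry is the old entry divided by the pivot: 2/4 = 1/2.

1/2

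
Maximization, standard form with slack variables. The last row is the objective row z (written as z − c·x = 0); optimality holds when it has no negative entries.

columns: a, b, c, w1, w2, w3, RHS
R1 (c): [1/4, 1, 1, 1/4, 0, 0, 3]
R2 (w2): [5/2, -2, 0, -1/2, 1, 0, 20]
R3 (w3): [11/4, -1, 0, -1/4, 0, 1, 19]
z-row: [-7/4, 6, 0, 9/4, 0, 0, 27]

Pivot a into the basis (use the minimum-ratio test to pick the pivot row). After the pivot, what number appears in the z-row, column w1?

23/11

Ratio test on column a — row 1: 3/(1/4) = 12; row 2: 20/(5/2) = 8; row 3: 19/(11/4) = 76/11. Minimum is 76/11 at row 3 (w3 leaves); pivot element 11/4.
Divide row 3 by 11/4; eliminate column a from the other rows.
z-row update in column w1: 9/4 − (-7/4)·(-1/11) = 23/11.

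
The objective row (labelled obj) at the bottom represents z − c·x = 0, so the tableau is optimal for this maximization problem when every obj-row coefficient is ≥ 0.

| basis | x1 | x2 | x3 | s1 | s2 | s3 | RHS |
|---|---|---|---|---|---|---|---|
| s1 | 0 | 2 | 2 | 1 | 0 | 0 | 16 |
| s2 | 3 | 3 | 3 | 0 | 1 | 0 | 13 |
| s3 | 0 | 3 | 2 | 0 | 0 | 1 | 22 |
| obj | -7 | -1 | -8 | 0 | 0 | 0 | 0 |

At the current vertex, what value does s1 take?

16

s1 is basic (row 1); its value is the RHS of that row, 16.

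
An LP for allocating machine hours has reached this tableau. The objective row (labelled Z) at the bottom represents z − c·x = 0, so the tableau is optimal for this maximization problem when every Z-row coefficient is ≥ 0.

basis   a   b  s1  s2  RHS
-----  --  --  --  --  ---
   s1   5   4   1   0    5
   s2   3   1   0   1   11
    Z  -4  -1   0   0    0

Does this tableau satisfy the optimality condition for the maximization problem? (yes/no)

The Z-row has a negative entry -4 in column a, so it is not optimal.

no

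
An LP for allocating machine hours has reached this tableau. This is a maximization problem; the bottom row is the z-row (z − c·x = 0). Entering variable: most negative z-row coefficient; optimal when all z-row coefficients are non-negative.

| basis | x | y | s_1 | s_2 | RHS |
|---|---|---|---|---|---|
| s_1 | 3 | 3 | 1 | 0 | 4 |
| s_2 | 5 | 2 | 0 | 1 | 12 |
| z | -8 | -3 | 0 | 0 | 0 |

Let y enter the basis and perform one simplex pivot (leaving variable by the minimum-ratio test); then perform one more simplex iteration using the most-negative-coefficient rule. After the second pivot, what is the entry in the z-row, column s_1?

8/3

Ratio test on column y — row 1: 4/3 = 4/3; row 2: 12/2 = 6. Minimum is 4/3 at row 1 (s_1 leaves); pivot element 3.
Divide row 1 by 3; eliminate column y from the other rows.
Second iteration: most negative z-row entry is -5 in column x, so x enters.
Ratio test on column x — row 1: (4/3)/1 = 4/3; row 2: (28/3)/3 = 28/9. Minimum is 4/3 at row 1 (y leaves); pivot element 1.
Divide row 1 by 1; eliminate column x from the other rows.
After both pivots, the entry at the z-row, column s_1 is 8/3.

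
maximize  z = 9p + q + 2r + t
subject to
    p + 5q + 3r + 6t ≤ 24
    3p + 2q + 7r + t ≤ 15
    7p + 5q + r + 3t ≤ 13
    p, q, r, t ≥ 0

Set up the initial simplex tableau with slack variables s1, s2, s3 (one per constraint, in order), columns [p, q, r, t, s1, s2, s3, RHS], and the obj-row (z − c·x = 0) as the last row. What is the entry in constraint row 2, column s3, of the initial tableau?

Slack s3 belongs to constraint 3; its column is the unit vector e_3, so the entry in row 2 is 0.

0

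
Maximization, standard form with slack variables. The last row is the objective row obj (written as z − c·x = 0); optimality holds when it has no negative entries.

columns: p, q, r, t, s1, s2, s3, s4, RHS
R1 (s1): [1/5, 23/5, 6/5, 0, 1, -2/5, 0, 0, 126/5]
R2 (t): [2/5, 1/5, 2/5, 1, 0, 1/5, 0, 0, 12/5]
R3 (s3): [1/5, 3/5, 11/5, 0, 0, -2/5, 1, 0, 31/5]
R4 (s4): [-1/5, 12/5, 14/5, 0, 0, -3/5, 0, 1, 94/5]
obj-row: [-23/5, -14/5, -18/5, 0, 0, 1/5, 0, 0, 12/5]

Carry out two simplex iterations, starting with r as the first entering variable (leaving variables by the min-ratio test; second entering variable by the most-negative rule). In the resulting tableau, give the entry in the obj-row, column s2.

Ratio test on column r — row 1: (126/5)/(6/5) = 21; row 2: (12/5)/(2/5) = 6; row 3: (31/5)/(11/5) = 31/11; row 4: (94/5)/(14/5) = 47/7. Minimum is 31/11 at row 3 (s3 leaves); pivot element 11/5.
Divide row 3 by 11/5; eliminate column r from the other rows.
Second iteration: most negative obj-row entry is -47/11 in column p, so p enters.
Ratio test on column p — row 1: (240/11)/(1/11) = 240; row 2: (14/11)/(4/11) = 7/2; row 3: (31/11)/(1/11) = 31; row 4: entry -5/11 ≤ 0. Minimum is 7/2 at row 2 (t leaves); pivot element 4/11.
Divide row 2 by 4/11; eliminate column p from the other rows.
After both pivots, the entry at the obj-row, column s2 is 11/4.

11/4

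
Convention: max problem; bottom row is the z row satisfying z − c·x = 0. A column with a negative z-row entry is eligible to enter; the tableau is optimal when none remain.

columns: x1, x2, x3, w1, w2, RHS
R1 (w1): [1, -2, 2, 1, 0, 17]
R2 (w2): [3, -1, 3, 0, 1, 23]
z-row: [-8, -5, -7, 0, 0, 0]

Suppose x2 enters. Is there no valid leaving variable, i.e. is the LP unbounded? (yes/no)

yes

Every constraint-row entry in column x2 is ≤ 0, so increasing x2 is unbounded.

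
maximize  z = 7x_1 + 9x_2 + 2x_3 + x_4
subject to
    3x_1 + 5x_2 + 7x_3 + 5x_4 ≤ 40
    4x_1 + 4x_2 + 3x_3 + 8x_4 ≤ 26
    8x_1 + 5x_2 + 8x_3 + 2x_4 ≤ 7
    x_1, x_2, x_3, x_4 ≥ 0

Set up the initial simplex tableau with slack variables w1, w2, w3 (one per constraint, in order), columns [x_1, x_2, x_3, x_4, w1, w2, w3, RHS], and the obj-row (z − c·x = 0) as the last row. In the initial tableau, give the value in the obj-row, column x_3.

-2

The obj-row carries the negated objective coefficients: the x_3 entry is -2.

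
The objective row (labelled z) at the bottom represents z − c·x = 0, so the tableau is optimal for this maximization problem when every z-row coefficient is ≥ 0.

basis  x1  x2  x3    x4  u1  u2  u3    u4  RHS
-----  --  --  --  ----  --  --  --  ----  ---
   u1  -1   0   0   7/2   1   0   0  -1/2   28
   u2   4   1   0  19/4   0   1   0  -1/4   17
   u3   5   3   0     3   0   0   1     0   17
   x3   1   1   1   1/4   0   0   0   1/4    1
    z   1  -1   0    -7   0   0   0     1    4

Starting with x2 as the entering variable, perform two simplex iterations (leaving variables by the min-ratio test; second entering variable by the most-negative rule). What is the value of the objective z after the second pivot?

Ratio test on column x2 — row 1: entry 0 ≤ 0; row 2: 17/1 = 17; row 3: 17/3 = 17/3; row 4: 1/1 = 1. Minimum is 1 at row 4 (x3 leaves); pivot element 1.
Pivot on row 4; the z-row RHS becomes 4 − (-1)·1 = 5.
Next entering variable (most negative z-row entry -27/4): x4.
Ratio test on column x4 — row 1: 28/(7/2) = 8; row 2: 16/(9/2) = 32/9; row 3: 14/(9/4) = 56/9; row 4: 1/(1/4) = 4. Minimum is 32/9 at row 2 (u2 leaves); pivot element 9/2.
After the second pivot the z-row RHS is 5 − (-27/4)·(32/9) = 29.

29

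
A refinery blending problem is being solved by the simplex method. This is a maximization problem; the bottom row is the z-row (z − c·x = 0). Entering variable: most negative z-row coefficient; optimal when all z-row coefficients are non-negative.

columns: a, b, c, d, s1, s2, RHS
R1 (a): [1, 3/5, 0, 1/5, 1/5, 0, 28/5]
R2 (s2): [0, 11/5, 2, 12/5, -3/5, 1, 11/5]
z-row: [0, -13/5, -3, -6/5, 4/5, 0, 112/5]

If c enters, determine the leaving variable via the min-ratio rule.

s2

Column c entries and ratios — a: 0 ≤ 0, skip; s2: (11/5)/2 = 11/10.
Smallest ratio is 11/10 in the row of s2, so s2 leaves.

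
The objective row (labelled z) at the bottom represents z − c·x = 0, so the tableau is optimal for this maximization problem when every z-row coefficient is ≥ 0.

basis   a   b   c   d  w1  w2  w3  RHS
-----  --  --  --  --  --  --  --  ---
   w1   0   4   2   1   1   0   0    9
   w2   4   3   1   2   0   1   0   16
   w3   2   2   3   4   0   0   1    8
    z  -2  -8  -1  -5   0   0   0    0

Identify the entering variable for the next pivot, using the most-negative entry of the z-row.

Negative z-row entries: a: -2, b: -8, c: -1, d: -5.
The most negative is -8 in column b, so b enters.

b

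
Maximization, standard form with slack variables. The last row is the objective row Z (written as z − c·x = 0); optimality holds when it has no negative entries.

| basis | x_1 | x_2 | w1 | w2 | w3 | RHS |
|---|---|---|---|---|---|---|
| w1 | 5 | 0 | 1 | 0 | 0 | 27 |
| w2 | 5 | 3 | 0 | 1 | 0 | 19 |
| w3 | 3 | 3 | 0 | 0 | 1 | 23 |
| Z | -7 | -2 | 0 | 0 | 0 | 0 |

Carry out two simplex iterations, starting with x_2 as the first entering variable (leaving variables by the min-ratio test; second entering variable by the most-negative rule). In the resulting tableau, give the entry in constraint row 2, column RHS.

Ratio test on column x_2 — row 1: entry 0 ≤ 0; row 2: 19/3 = 19/3; row 3: 23/3 = 23/3. Minimum is 19/3 at row 2 (w2 leaves); pivot element 3.
Divide row 2 by 3; eliminate column x_2 from the other rows.
Second iteration: most negative Z-row entry is -11/3 in column x_1, so x_1 enters.
Ratio test on column x_1 — row 1: 27/5 = 27/5; row 2: (19/3)/(5/3) = 19/5; row 3: entry -2 ≤ 0. Minimum is 19/5 at row 2 (x_2 leaves); pivot element 5/3.
Divide row 2 by 5/3; eliminate column x_1 from the other rows.
After both pivots, the entry at constraint row 2, column RHS is 19/5.

19/5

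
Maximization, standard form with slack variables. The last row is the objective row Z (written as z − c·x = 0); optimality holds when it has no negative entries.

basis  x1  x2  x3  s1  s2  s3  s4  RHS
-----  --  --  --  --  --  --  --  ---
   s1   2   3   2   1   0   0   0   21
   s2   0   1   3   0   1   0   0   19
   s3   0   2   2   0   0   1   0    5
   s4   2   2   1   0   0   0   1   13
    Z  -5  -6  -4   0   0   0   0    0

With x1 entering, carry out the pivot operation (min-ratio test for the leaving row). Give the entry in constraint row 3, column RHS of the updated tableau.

5

Ratio test on column x1 — row 1: 21/2 = 21/2; row 2: entry 0 ≤ 0; row 3: entry 0 ≤ 0; row 4: 13/2 = 13/2. Minimum is 13/2 at row 4 (s4 leaves); pivot element 2.
Divide row 4 by 2; eliminate column x1 from the other rows.
Row 3 update in column RHS: 5 − 0·(13/2) = 5.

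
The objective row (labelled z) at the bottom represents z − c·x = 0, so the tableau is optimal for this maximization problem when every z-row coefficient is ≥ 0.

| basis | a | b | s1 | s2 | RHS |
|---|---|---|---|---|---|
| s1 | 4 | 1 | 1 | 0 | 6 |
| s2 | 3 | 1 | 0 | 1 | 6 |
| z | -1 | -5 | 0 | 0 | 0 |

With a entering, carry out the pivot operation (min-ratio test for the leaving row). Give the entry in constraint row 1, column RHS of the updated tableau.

3/2

Ratio test on column a — row 1: 6/4 = 3/2; row 2: 6/3 = 2. Minimum is 3/2 at row 1 (s1 leaves); pivot element 4.
Divide row 1 by 4; eliminate column a from the other rows.
In the new row 1, the RHS entry is the old entry divided by the pivot: 6/4 = 3/2.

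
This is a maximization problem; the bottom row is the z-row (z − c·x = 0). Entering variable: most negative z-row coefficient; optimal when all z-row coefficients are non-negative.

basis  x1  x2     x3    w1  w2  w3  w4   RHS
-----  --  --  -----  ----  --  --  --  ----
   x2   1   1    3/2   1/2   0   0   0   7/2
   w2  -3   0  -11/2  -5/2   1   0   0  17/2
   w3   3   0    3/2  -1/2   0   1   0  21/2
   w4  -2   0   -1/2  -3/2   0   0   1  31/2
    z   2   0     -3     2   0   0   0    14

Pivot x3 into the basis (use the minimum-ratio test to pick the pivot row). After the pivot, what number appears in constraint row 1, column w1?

1/3

Ratio test on column x3 — row 1: (7/2)/(3/2) = 7/3; row 2: entry -11/2 ≤ 0; row 3: (21/2)/(3/2) = 7; row 4: entry -1/2 ≤ 0. Minimum is 7/3 at row 1 (x2 leaves); pivot element 3/2.
Divide row 1 by 3/2; eliminate column x3 from the other rows.
In the new row 1, the w1 entry is the old entry divided by the pivot: (1/2)/(3/2) = 1/3.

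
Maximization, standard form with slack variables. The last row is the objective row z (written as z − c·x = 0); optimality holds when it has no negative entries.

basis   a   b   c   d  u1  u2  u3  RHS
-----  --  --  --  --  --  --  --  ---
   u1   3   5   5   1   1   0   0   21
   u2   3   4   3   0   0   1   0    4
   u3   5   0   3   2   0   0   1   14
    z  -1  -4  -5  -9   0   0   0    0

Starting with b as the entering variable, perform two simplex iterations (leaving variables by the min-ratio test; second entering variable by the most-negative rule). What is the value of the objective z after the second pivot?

Ratio test on column b — row 1: 21/5 = 21/5; row 2: 4/4 = 1; row 3: entry 0 ≤ 0. Minimum is 1 at row 2 (u2 leaves); pivot element 4.
Pivot on row 2; the z-row RHS becomes 0 − (-4)·1 = 4.
Next entering variable (most negative z-row entry -9): d.
Ratio test on column d — row 1: 16/1 = 16; row 2: entry 0 ≤ 0; row 3: 14/2 = 7. Minimum is 7 at row 3 (u3 leaves); pivot element 2.
After the second pivot the z-row RHS is 4 − (-9)·7 = 67.

67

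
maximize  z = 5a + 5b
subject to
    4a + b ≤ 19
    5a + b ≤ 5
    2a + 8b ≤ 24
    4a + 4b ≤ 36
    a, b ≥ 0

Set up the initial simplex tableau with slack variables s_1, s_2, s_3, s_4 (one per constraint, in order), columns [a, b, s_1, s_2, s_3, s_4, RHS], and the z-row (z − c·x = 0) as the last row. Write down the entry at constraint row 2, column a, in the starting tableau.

Constraint 2 has coefficient 5 on a.

5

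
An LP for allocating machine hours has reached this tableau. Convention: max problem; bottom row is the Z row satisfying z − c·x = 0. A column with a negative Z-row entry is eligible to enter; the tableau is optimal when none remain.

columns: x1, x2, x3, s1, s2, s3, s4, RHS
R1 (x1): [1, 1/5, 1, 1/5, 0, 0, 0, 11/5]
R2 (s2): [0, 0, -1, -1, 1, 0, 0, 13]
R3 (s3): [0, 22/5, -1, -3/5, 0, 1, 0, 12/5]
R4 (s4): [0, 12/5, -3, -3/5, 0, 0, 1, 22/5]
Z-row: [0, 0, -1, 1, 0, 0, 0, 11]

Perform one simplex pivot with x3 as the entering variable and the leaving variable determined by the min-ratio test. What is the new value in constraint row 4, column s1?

0

Ratio test on column x3 — row 1: (11/5)/1 = 11/5; row 2: entry -1 ≤ 0; row 3: entry -1 ≤ 0; row 4: entry -3 ≤ 0. Minimum is 11/5 at row 1 (x1 leaves); pivot element 1.
Divide row 1 by 1; eliminate column x3 from the other rows.
Row 4 update in column s1: -3/5 − (-3)·(1/5) = 0.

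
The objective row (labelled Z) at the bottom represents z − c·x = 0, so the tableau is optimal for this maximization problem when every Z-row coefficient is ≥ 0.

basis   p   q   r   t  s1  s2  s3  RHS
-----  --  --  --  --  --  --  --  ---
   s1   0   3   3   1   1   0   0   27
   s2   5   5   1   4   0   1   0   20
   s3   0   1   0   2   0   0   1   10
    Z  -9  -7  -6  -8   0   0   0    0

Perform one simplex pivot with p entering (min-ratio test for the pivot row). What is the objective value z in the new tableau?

36

Ratio test on column p — row 1: entry 0 ≤ 0; row 2: 20/5 = 4; row 3: entry 0 ≤ 0. Minimum is 4 at row 2 (s2 leaves); pivot element 5.
Pivot on row 2; the Z-row RHS becomes 0 − (-9)·4 = 36.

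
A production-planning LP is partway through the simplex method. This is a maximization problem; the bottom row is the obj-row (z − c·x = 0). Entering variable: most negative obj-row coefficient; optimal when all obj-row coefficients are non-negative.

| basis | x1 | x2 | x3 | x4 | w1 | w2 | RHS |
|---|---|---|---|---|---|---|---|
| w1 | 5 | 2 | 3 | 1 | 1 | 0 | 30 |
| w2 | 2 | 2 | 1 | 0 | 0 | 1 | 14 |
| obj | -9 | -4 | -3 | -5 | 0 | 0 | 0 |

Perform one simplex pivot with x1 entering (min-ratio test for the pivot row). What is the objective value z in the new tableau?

Ratio test on column x1 — row 1: 30/5 = 6; row 2: 14/2 = 7. Minimum is 6 at row 1 (w1 leaves); pivot element 5.
Pivot on row 1; the obj-row RHS becomes 0 − (-9)·6 = 54.

54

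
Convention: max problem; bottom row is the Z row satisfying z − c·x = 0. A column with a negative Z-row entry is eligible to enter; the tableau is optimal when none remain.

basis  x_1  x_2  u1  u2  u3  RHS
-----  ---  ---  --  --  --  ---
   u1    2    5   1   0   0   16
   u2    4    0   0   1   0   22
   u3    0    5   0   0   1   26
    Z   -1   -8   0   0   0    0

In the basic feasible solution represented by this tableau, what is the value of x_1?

x_1 is not in the basis, so in the current basic feasible solution x_1 = 0.

0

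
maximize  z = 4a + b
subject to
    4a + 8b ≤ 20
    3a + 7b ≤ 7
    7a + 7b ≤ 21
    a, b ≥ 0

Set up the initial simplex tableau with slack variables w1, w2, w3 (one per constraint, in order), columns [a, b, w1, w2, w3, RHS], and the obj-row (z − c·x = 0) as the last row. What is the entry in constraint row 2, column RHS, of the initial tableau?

The RHS of constraint 2 is b_2 = 7.

7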